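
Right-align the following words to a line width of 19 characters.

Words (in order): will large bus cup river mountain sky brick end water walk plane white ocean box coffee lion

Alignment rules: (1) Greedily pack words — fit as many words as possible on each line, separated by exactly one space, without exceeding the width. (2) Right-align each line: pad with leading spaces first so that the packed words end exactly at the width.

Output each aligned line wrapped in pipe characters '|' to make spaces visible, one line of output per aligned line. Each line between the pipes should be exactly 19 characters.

Line 1: ['will', 'large', 'bus', 'cup'] (min_width=18, slack=1)
Line 2: ['river', 'mountain', 'sky'] (min_width=18, slack=1)
Line 3: ['brick', 'end', 'water'] (min_width=15, slack=4)
Line 4: ['walk', 'plane', 'white'] (min_width=16, slack=3)
Line 5: ['ocean', 'box', 'coffee'] (min_width=16, slack=3)
Line 6: ['lion'] (min_width=4, slack=15)

Answer: | will large bus cup|
| river mountain sky|
|    brick end water|
|   walk plane white|
|   ocean box coffee|
|               lion|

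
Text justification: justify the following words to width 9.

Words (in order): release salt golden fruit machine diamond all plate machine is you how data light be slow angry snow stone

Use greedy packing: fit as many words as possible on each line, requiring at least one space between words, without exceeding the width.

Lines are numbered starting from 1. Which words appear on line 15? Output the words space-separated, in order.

Answer: stone

Derivation:
Line 1: ['release'] (min_width=7, slack=2)
Line 2: ['salt'] (min_width=4, slack=5)
Line 3: ['golden'] (min_width=6, slack=3)
Line 4: ['fruit'] (min_width=5, slack=4)
Line 5: ['machine'] (min_width=7, slack=2)
Line 6: ['diamond'] (min_width=7, slack=2)
Line 7: ['all', 'plate'] (min_width=9, slack=0)
Line 8: ['machine'] (min_width=7, slack=2)
Line 9: ['is', 'you'] (min_width=6, slack=3)
Line 10: ['how', 'data'] (min_width=8, slack=1)
Line 11: ['light', 'be'] (min_width=8, slack=1)
Line 12: ['slow'] (min_width=4, slack=5)
Line 13: ['angry'] (min_width=5, slack=4)
Line 14: ['snow'] (min_width=4, slack=5)
Line 15: ['stone'] (min_width=5, slack=4)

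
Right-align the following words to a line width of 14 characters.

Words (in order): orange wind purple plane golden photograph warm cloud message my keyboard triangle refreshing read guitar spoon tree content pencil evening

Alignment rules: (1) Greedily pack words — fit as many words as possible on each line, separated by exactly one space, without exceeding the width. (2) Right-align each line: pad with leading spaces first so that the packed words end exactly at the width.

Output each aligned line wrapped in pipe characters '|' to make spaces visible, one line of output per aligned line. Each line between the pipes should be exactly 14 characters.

Answer: |   orange wind|
|  purple plane|
|        golden|
|    photograph|
|    warm cloud|
|    message my|
|      keyboard|
|      triangle|
|    refreshing|
|   read guitar|
|    spoon tree|
|content pencil|
|       evening|

Derivation:
Line 1: ['orange', 'wind'] (min_width=11, slack=3)
Line 2: ['purple', 'plane'] (min_width=12, slack=2)
Line 3: ['golden'] (min_width=6, slack=8)
Line 4: ['photograph'] (min_width=10, slack=4)
Line 5: ['warm', 'cloud'] (min_width=10, slack=4)
Line 6: ['message', 'my'] (min_width=10, slack=4)
Line 7: ['keyboard'] (min_width=8, slack=6)
Line 8: ['triangle'] (min_width=8, slack=6)
Line 9: ['refreshing'] (min_width=10, slack=4)
Line 10: ['read', 'guitar'] (min_width=11, slack=3)
Line 11: ['spoon', 'tree'] (min_width=10, slack=4)
Line 12: ['content', 'pencil'] (min_width=14, slack=0)
Line 13: ['evening'] (min_width=7, slack=7)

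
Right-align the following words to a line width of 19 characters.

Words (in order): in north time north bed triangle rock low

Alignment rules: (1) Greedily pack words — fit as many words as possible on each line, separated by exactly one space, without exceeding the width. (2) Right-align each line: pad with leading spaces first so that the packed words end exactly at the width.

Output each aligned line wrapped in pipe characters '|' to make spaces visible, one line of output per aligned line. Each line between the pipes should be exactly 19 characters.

Answer: |in north time north|
|  bed triangle rock|
|                low|

Derivation:
Line 1: ['in', 'north', 'time', 'north'] (min_width=19, slack=0)
Line 2: ['bed', 'triangle', 'rock'] (min_width=17, slack=2)
Line 3: ['low'] (min_width=3, slack=16)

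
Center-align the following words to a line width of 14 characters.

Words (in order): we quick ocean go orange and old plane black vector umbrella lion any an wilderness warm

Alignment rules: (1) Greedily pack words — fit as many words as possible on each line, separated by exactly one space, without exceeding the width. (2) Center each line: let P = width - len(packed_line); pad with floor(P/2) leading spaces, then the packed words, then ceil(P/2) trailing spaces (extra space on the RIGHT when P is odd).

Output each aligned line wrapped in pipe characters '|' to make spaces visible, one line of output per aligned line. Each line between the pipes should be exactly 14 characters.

Answer: |we quick ocean|
|go orange and |
|  old plane   |
| black vector |
|umbrella lion |
|    any an    |
|  wilderness  |
|     warm     |

Derivation:
Line 1: ['we', 'quick', 'ocean'] (min_width=14, slack=0)
Line 2: ['go', 'orange', 'and'] (min_width=13, slack=1)
Line 3: ['old', 'plane'] (min_width=9, slack=5)
Line 4: ['black', 'vector'] (min_width=12, slack=2)
Line 5: ['umbrella', 'lion'] (min_width=13, slack=1)
Line 6: ['any', 'an'] (min_width=6, slack=8)
Line 7: ['wilderness'] (min_width=10, slack=4)
Line 8: ['warm'] (min_width=4, slack=10)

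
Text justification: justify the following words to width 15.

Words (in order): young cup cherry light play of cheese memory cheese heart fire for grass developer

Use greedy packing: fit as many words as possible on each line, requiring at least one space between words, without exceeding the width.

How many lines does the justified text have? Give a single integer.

Answer: 6

Derivation:
Line 1: ['young', 'cup'] (min_width=9, slack=6)
Line 2: ['cherry', 'light'] (min_width=12, slack=3)
Line 3: ['play', 'of', 'cheese'] (min_width=14, slack=1)
Line 4: ['memory', 'cheese'] (min_width=13, slack=2)
Line 5: ['heart', 'fire', 'for'] (min_width=14, slack=1)
Line 6: ['grass', 'developer'] (min_width=15, slack=0)
Total lines: 6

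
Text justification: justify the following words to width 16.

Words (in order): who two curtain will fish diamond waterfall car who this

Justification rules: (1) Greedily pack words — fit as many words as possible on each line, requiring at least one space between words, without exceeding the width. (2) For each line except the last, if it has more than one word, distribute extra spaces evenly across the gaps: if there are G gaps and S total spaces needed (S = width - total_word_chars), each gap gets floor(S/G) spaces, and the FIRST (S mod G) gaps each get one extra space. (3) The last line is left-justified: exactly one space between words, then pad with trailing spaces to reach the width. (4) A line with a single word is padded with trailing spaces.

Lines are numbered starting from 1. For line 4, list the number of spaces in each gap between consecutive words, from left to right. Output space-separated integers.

Line 1: ['who', 'two', 'curtain'] (min_width=15, slack=1)
Line 2: ['will', 'fish'] (min_width=9, slack=7)
Line 3: ['diamond'] (min_width=7, slack=9)
Line 4: ['waterfall', 'car'] (min_width=13, slack=3)
Line 5: ['who', 'this'] (min_width=8, slack=8)

Answer: 4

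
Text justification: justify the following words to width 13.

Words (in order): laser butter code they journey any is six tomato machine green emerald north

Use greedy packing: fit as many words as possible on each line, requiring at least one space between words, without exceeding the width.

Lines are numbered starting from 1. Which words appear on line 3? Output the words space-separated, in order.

Answer: journey any

Derivation:
Line 1: ['laser', 'butter'] (min_width=12, slack=1)
Line 2: ['code', 'they'] (min_width=9, slack=4)
Line 3: ['journey', 'any'] (min_width=11, slack=2)
Line 4: ['is', 'six', 'tomato'] (min_width=13, slack=0)
Line 5: ['machine', 'green'] (min_width=13, slack=0)
Line 6: ['emerald', 'north'] (min_width=13, slack=0)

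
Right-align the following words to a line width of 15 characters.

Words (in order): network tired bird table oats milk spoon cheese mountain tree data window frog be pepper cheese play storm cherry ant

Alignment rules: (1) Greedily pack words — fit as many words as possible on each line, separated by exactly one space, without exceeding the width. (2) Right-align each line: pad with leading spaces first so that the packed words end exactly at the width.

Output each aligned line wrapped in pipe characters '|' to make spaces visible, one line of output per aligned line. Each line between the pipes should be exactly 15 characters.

Line 1: ['network', 'tired'] (min_width=13, slack=2)
Line 2: ['bird', 'table', 'oats'] (min_width=15, slack=0)
Line 3: ['milk', 'spoon'] (min_width=10, slack=5)
Line 4: ['cheese', 'mountain'] (min_width=15, slack=0)
Line 5: ['tree', 'data'] (min_width=9, slack=6)
Line 6: ['window', 'frog', 'be'] (min_width=14, slack=1)
Line 7: ['pepper', 'cheese'] (min_width=13, slack=2)
Line 8: ['play', 'storm'] (min_width=10, slack=5)
Line 9: ['cherry', 'ant'] (min_width=10, slack=5)

Answer: |  network tired|
|bird table oats|
|     milk spoon|
|cheese mountain|
|      tree data|
| window frog be|
|  pepper cheese|
|     play storm|
|     cherry ant|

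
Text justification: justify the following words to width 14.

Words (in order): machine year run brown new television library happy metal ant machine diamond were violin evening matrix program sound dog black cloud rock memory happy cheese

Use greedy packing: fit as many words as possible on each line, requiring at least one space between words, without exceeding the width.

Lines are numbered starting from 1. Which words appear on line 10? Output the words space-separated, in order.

Answer: sound dog

Derivation:
Line 1: ['machine', 'year'] (min_width=12, slack=2)
Line 2: ['run', 'brown', 'new'] (min_width=13, slack=1)
Line 3: ['television'] (min_width=10, slack=4)
Line 4: ['library', 'happy'] (min_width=13, slack=1)
Line 5: ['metal', 'ant'] (min_width=9, slack=5)
Line 6: ['machine'] (min_width=7, slack=7)
Line 7: ['diamond', 'were'] (min_width=12, slack=2)
Line 8: ['violin', 'evening'] (min_width=14, slack=0)
Line 9: ['matrix', 'program'] (min_width=14, slack=0)
Line 10: ['sound', 'dog'] (min_width=9, slack=5)
Line 11: ['black', 'cloud'] (min_width=11, slack=3)
Line 12: ['rock', 'memory'] (min_width=11, slack=3)
Line 13: ['happy', 'cheese'] (min_width=12, slack=2)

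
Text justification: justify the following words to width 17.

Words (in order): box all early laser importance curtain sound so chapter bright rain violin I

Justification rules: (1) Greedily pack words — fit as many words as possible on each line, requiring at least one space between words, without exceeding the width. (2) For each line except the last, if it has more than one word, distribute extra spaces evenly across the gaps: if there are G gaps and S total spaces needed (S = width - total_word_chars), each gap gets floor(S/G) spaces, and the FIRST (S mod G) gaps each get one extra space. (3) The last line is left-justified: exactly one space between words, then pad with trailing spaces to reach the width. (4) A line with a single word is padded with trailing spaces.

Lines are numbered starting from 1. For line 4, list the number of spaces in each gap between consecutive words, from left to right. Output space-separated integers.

Answer: 4

Derivation:
Line 1: ['box', 'all', 'early'] (min_width=13, slack=4)
Line 2: ['laser', 'importance'] (min_width=16, slack=1)
Line 3: ['curtain', 'sound', 'so'] (min_width=16, slack=1)
Line 4: ['chapter', 'bright'] (min_width=14, slack=3)
Line 5: ['rain', 'violin', 'I'] (min_width=13, slack=4)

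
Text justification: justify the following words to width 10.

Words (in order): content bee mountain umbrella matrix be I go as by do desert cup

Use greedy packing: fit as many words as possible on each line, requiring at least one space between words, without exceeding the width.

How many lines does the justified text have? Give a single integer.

Line 1: ['content'] (min_width=7, slack=3)
Line 2: ['bee'] (min_width=3, slack=7)
Line 3: ['mountain'] (min_width=8, slack=2)
Line 4: ['umbrella'] (min_width=8, slack=2)
Line 5: ['matrix', 'be'] (min_width=9, slack=1)
Line 6: ['I', 'go', 'as', 'by'] (min_width=10, slack=0)
Line 7: ['do', 'desert'] (min_width=9, slack=1)
Line 8: ['cup'] (min_width=3, slack=7)
Total lines: 8

Answer: 8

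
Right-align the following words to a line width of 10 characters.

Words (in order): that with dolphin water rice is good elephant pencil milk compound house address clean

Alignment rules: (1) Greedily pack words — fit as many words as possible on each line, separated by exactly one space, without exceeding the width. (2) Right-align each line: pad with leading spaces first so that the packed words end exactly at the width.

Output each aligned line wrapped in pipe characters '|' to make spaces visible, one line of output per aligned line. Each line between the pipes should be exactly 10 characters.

Answer: | that with|
|   dolphin|
|water rice|
|   is good|
|  elephant|
|    pencil|
|      milk|
|  compound|
|     house|
|   address|
|     clean|

Derivation:
Line 1: ['that', 'with'] (min_width=9, slack=1)
Line 2: ['dolphin'] (min_width=7, slack=3)
Line 3: ['water', 'rice'] (min_width=10, slack=0)
Line 4: ['is', 'good'] (min_width=7, slack=3)
Line 5: ['elephant'] (min_width=8, slack=2)
Line 6: ['pencil'] (min_width=6, slack=4)
Line 7: ['milk'] (min_width=4, slack=6)
Line 8: ['compound'] (min_width=8, slack=2)
Line 9: ['house'] (min_width=5, slack=5)
Line 10: ['address'] (min_width=7, slack=3)
Line 11: ['clean'] (min_width=5, slack=5)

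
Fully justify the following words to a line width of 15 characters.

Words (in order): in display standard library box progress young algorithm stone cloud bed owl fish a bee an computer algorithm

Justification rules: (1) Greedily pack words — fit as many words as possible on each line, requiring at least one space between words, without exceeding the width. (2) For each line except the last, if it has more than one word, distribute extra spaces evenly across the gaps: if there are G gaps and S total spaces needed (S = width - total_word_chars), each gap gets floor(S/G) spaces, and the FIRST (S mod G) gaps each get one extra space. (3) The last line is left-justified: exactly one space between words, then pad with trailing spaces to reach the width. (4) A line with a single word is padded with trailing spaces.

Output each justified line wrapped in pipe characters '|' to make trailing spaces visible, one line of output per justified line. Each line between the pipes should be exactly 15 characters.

Answer: |in      display|
|standard       |
|library     box|
|progress  young|
|algorithm stone|
|cloud  bed  owl|
|fish  a  bee an|
|computer       |
|algorithm      |

Derivation:
Line 1: ['in', 'display'] (min_width=10, slack=5)
Line 2: ['standard'] (min_width=8, slack=7)
Line 3: ['library', 'box'] (min_width=11, slack=4)
Line 4: ['progress', 'young'] (min_width=14, slack=1)
Line 5: ['algorithm', 'stone'] (min_width=15, slack=0)
Line 6: ['cloud', 'bed', 'owl'] (min_width=13, slack=2)
Line 7: ['fish', 'a', 'bee', 'an'] (min_width=13, slack=2)
Line 8: ['computer'] (min_width=8, slack=7)
Line 9: ['algorithm'] (min_width=9, slack=6)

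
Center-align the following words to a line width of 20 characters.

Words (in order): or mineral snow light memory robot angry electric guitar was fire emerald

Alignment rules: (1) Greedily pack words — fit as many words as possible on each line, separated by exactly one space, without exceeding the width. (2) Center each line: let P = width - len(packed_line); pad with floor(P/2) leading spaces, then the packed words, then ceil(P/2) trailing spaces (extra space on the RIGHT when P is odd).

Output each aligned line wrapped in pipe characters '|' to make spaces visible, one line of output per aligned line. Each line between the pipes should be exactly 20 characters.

Line 1: ['or', 'mineral', 'snow'] (min_width=15, slack=5)
Line 2: ['light', 'memory', 'robot'] (min_width=18, slack=2)
Line 3: ['angry', 'electric'] (min_width=14, slack=6)
Line 4: ['guitar', 'was', 'fire'] (min_width=15, slack=5)
Line 5: ['emerald'] (min_width=7, slack=13)

Answer: |  or mineral snow   |
| light memory robot |
|   angry electric   |
|  guitar was fire   |
|      emerald       |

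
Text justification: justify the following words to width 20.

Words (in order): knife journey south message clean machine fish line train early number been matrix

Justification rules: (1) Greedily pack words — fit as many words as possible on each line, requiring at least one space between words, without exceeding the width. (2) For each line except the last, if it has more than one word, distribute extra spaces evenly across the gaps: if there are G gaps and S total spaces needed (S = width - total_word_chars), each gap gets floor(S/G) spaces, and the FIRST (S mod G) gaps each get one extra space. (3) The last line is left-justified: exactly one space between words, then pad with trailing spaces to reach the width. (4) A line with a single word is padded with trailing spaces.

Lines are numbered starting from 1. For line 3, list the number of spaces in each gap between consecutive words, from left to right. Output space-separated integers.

Line 1: ['knife', 'journey', 'south'] (min_width=19, slack=1)
Line 2: ['message', 'clean'] (min_width=13, slack=7)
Line 3: ['machine', 'fish', 'line'] (min_width=17, slack=3)
Line 4: ['train', 'early', 'number'] (min_width=18, slack=2)
Line 5: ['been', 'matrix'] (min_width=11, slack=9)

Answer: 3 2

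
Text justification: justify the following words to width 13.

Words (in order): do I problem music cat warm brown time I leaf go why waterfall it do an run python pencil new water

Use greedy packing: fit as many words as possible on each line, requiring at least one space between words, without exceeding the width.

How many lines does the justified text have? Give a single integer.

Line 1: ['do', 'I', 'problem'] (min_width=12, slack=1)
Line 2: ['music', 'cat'] (min_width=9, slack=4)
Line 3: ['warm', 'brown'] (min_width=10, slack=3)
Line 4: ['time', 'I', 'leaf'] (min_width=11, slack=2)
Line 5: ['go', 'why'] (min_width=6, slack=7)
Line 6: ['waterfall', 'it'] (min_width=12, slack=1)
Line 7: ['do', 'an', 'run'] (min_width=9, slack=4)
Line 8: ['python', 'pencil'] (min_width=13, slack=0)
Line 9: ['new', 'water'] (min_width=9, slack=4)
Total lines: 9

Answer: 9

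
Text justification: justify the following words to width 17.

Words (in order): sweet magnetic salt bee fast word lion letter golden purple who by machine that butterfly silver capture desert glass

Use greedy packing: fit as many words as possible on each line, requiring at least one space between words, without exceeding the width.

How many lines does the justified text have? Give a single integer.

Line 1: ['sweet', 'magnetic'] (min_width=14, slack=3)
Line 2: ['salt', 'bee', 'fast'] (min_width=13, slack=4)
Line 3: ['word', 'lion', 'letter'] (min_width=16, slack=1)
Line 4: ['golden', 'purple', 'who'] (min_width=17, slack=0)
Line 5: ['by', 'machine', 'that'] (min_width=15, slack=2)
Line 6: ['butterfly', 'silver'] (min_width=16, slack=1)
Line 7: ['capture', 'desert'] (min_width=14, slack=3)
Line 8: ['glass'] (min_width=5, slack=12)
Total lines: 8

Answer: 8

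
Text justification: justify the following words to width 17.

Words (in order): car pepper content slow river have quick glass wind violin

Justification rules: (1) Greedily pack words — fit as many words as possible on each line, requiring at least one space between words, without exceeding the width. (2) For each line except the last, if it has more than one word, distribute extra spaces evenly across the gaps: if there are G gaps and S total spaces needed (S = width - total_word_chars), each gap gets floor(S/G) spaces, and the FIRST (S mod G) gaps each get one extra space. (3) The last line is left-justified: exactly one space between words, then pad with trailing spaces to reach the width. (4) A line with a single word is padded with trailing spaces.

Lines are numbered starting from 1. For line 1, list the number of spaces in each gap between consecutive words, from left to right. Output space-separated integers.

Answer: 8

Derivation:
Line 1: ['car', 'pepper'] (min_width=10, slack=7)
Line 2: ['content', 'slow'] (min_width=12, slack=5)
Line 3: ['river', 'have', 'quick'] (min_width=16, slack=1)
Line 4: ['glass', 'wind', 'violin'] (min_width=17, slack=0)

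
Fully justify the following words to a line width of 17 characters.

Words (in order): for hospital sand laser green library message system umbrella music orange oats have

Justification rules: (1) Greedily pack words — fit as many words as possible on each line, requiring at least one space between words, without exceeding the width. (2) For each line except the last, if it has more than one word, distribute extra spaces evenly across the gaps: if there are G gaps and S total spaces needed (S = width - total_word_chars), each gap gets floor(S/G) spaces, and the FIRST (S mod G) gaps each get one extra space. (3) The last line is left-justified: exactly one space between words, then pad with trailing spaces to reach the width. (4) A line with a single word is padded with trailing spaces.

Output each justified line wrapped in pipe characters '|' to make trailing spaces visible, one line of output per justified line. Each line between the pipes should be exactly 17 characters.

Answer: |for hospital sand|
|laser       green|
|library   message|
|system   umbrella|
|music orange oats|
|have             |

Derivation:
Line 1: ['for', 'hospital', 'sand'] (min_width=17, slack=0)
Line 2: ['laser', 'green'] (min_width=11, slack=6)
Line 3: ['library', 'message'] (min_width=15, slack=2)
Line 4: ['system', 'umbrella'] (min_width=15, slack=2)
Line 5: ['music', 'orange', 'oats'] (min_width=17, slack=0)
Line 6: ['have'] (min_width=4, slack=13)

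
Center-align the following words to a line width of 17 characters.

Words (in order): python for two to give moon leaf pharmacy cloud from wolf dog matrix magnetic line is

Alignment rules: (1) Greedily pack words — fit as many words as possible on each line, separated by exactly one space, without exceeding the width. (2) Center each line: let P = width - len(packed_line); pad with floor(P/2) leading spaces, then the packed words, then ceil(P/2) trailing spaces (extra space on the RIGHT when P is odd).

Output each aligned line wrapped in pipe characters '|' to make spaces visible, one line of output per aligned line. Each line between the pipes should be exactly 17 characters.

Line 1: ['python', 'for', 'two', 'to'] (min_width=17, slack=0)
Line 2: ['give', 'moon', 'leaf'] (min_width=14, slack=3)
Line 3: ['pharmacy', 'cloud'] (min_width=14, slack=3)
Line 4: ['from', 'wolf', 'dog'] (min_width=13, slack=4)
Line 5: ['matrix', 'magnetic'] (min_width=15, slack=2)
Line 6: ['line', 'is'] (min_width=7, slack=10)

Answer: |python for two to|
| give moon leaf  |
| pharmacy cloud  |
|  from wolf dog  |
| matrix magnetic |
|     line is     |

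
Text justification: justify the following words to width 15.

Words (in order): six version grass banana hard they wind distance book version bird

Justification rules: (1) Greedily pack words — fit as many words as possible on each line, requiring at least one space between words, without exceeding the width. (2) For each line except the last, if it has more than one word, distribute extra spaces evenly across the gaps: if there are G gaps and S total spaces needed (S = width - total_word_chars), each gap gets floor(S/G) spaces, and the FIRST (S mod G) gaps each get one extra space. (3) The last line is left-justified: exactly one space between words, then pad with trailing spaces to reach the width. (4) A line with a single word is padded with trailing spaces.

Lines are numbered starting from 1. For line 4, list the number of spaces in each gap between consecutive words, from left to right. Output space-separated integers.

Line 1: ['six', 'version'] (min_width=11, slack=4)
Line 2: ['grass', 'banana'] (min_width=12, slack=3)
Line 3: ['hard', 'they', 'wind'] (min_width=14, slack=1)
Line 4: ['distance', 'book'] (min_width=13, slack=2)
Line 5: ['version', 'bird'] (min_width=12, slack=3)

Answer: 3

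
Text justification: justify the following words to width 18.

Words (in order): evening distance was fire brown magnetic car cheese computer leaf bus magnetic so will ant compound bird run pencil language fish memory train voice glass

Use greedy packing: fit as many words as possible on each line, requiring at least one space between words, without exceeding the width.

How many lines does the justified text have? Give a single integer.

Line 1: ['evening', 'distance'] (min_width=16, slack=2)
Line 2: ['was', 'fire', 'brown'] (min_width=14, slack=4)
Line 3: ['magnetic', 'car'] (min_width=12, slack=6)
Line 4: ['cheese', 'computer'] (min_width=15, slack=3)
Line 5: ['leaf', 'bus', 'magnetic'] (min_width=17, slack=1)
Line 6: ['so', 'will', 'ant'] (min_width=11, slack=7)
Line 7: ['compound', 'bird', 'run'] (min_width=17, slack=1)
Line 8: ['pencil', 'language'] (min_width=15, slack=3)
Line 9: ['fish', 'memory', 'train'] (min_width=17, slack=1)
Line 10: ['voice', 'glass'] (min_width=11, slack=7)
Total lines: 10

Answer: 10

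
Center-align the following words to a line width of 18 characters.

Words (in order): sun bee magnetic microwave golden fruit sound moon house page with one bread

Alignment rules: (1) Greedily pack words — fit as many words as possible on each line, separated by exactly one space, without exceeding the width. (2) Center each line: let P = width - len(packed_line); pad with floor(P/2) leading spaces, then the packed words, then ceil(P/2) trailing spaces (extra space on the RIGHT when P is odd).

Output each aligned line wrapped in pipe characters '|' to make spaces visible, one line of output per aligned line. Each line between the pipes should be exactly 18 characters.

Answer: | sun bee magnetic |
| microwave golden |
| fruit sound moon |
| house page with  |
|    one bread     |

Derivation:
Line 1: ['sun', 'bee', 'magnetic'] (min_width=16, slack=2)
Line 2: ['microwave', 'golden'] (min_width=16, slack=2)
Line 3: ['fruit', 'sound', 'moon'] (min_width=16, slack=2)
Line 4: ['house', 'page', 'with'] (min_width=15, slack=3)
Line 5: ['one', 'bread'] (min_width=9, slack=9)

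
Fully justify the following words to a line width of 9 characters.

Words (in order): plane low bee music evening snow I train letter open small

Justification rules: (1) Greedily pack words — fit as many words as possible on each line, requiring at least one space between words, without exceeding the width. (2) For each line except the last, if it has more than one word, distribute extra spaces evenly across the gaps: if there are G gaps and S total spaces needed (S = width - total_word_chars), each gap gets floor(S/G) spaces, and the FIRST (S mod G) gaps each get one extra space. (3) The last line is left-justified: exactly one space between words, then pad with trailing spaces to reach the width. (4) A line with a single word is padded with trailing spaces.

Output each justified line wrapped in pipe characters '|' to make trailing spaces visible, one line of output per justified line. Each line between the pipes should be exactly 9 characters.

Answer: |plane low|
|bee music|
|evening  |
|snow    I|
|train    |
|letter   |
|open     |
|small    |

Derivation:
Line 1: ['plane', 'low'] (min_width=9, slack=0)
Line 2: ['bee', 'music'] (min_width=9, slack=0)
Line 3: ['evening'] (min_width=7, slack=2)
Line 4: ['snow', 'I'] (min_width=6, slack=3)
Line 5: ['train'] (min_width=5, slack=4)
Line 6: ['letter'] (min_width=6, slack=3)
Line 7: ['open'] (min_width=4, slack=5)
Line 8: ['small'] (min_width=5, slack=4)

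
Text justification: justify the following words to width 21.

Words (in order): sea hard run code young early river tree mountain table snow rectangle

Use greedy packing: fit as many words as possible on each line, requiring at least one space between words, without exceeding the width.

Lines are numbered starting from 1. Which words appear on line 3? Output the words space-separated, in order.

Answer: tree mountain table

Derivation:
Line 1: ['sea', 'hard', 'run', 'code'] (min_width=17, slack=4)
Line 2: ['young', 'early', 'river'] (min_width=17, slack=4)
Line 3: ['tree', 'mountain', 'table'] (min_width=19, slack=2)
Line 4: ['snow', 'rectangle'] (min_width=14, slack=7)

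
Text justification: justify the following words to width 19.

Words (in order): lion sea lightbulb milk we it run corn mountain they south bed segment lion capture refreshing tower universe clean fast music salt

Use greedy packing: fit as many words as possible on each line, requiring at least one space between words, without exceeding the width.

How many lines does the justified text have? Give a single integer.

Line 1: ['lion', 'sea', 'lightbulb'] (min_width=18, slack=1)
Line 2: ['milk', 'we', 'it', 'run', 'corn'] (min_width=19, slack=0)
Line 3: ['mountain', 'they', 'south'] (min_width=19, slack=0)
Line 4: ['bed', 'segment', 'lion'] (min_width=16, slack=3)
Line 5: ['capture', 'refreshing'] (min_width=18, slack=1)
Line 6: ['tower', 'universe'] (min_width=14, slack=5)
Line 7: ['clean', 'fast', 'music'] (min_width=16, slack=3)
Line 8: ['salt'] (min_width=4, slack=15)
Total lines: 8

Answer: 8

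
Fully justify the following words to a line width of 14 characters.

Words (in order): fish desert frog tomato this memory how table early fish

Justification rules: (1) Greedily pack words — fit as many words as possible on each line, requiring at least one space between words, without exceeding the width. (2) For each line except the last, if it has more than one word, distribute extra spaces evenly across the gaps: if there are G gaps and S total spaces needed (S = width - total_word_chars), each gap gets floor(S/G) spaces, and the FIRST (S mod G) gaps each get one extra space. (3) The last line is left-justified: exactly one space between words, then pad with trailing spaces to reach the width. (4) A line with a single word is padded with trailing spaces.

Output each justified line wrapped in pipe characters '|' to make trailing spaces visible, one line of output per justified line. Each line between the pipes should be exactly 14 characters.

Line 1: ['fish', 'desert'] (min_width=11, slack=3)
Line 2: ['frog', 'tomato'] (min_width=11, slack=3)
Line 3: ['this', 'memory'] (min_width=11, slack=3)
Line 4: ['how', 'table'] (min_width=9, slack=5)
Line 5: ['early', 'fish'] (min_width=10, slack=4)

Answer: |fish    desert|
|frog    tomato|
|this    memory|
|how      table|
|early fish    |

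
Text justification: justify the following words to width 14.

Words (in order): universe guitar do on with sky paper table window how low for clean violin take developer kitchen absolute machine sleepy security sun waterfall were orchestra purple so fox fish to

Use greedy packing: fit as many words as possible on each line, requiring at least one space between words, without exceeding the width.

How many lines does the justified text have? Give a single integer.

Answer: 15

Derivation:
Line 1: ['universe'] (min_width=8, slack=6)
Line 2: ['guitar', 'do', 'on'] (min_width=12, slack=2)
Line 3: ['with', 'sky', 'paper'] (min_width=14, slack=0)
Line 4: ['table', 'window'] (min_width=12, slack=2)
Line 5: ['how', 'low', 'for'] (min_width=11, slack=3)
Line 6: ['clean', 'violin'] (min_width=12, slack=2)
Line 7: ['take', 'developer'] (min_width=14, slack=0)
Line 8: ['kitchen'] (min_width=7, slack=7)
Line 9: ['absolute'] (min_width=8, slack=6)
Line 10: ['machine', 'sleepy'] (min_width=14, slack=0)
Line 11: ['security', 'sun'] (min_width=12, slack=2)
Line 12: ['waterfall', 'were'] (min_width=14, slack=0)
Line 13: ['orchestra'] (min_width=9, slack=5)
Line 14: ['purple', 'so', 'fox'] (min_width=13, slack=1)
Line 15: ['fish', 'to'] (min_width=7, slack=7)
Total lines: 15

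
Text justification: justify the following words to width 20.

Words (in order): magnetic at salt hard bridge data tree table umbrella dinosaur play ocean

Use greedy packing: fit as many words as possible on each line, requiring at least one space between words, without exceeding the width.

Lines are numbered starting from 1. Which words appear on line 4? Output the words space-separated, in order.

Answer: dinosaur play ocean

Derivation:
Line 1: ['magnetic', 'at', 'salt'] (min_width=16, slack=4)
Line 2: ['hard', 'bridge', 'data'] (min_width=16, slack=4)
Line 3: ['tree', 'table', 'umbrella'] (min_width=19, slack=1)
Line 4: ['dinosaur', 'play', 'ocean'] (min_width=19, slack=1)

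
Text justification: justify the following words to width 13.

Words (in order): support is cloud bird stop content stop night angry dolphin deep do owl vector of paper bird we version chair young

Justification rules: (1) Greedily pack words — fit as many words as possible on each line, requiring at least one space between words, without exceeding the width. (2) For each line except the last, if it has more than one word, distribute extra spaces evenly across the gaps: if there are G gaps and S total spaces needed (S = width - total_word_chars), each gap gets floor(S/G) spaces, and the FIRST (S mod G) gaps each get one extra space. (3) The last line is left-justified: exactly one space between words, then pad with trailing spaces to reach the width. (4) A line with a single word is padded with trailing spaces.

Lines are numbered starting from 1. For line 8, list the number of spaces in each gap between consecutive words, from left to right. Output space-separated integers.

Line 1: ['support', 'is'] (min_width=10, slack=3)
Line 2: ['cloud', 'bird'] (min_width=10, slack=3)
Line 3: ['stop', 'content'] (min_width=12, slack=1)
Line 4: ['stop', 'night'] (min_width=10, slack=3)
Line 5: ['angry', 'dolphin'] (min_width=13, slack=0)
Line 6: ['deep', 'do', 'owl'] (min_width=11, slack=2)
Line 7: ['vector', 'of'] (min_width=9, slack=4)
Line 8: ['paper', 'bird', 'we'] (min_width=13, slack=0)
Line 9: ['version', 'chair'] (min_width=13, slack=0)
Line 10: ['young'] (min_width=5, slack=8)

Answer: 1 1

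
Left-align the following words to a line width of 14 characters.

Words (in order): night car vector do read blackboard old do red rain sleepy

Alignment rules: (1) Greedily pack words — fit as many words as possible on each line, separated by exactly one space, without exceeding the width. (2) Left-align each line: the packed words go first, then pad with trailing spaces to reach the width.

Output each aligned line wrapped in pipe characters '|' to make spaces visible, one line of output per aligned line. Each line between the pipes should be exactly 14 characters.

Line 1: ['night', 'car'] (min_width=9, slack=5)
Line 2: ['vector', 'do', 'read'] (min_width=14, slack=0)
Line 3: ['blackboard', 'old'] (min_width=14, slack=0)
Line 4: ['do', 'red', 'rain'] (min_width=11, slack=3)
Line 5: ['sleepy'] (min_width=6, slack=8)

Answer: |night car     |
|vector do read|
|blackboard old|
|do red rain   |
|sleepy        |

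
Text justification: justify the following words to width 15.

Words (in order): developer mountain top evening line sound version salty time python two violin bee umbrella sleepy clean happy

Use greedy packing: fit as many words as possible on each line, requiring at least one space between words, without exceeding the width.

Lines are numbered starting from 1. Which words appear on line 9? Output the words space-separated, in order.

Line 1: ['developer'] (min_width=9, slack=6)
Line 2: ['mountain', 'top'] (min_width=12, slack=3)
Line 3: ['evening', 'line'] (min_width=12, slack=3)
Line 4: ['sound', 'version'] (min_width=13, slack=2)
Line 5: ['salty', 'time'] (min_width=10, slack=5)
Line 6: ['python', 'two'] (min_width=10, slack=5)
Line 7: ['violin', 'bee'] (min_width=10, slack=5)
Line 8: ['umbrella', 'sleepy'] (min_width=15, slack=0)
Line 9: ['clean', 'happy'] (min_width=11, slack=4)

Answer: clean happy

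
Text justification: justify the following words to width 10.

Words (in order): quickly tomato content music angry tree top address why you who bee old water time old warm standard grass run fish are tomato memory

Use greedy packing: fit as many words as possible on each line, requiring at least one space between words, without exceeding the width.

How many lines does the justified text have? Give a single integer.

Line 1: ['quickly'] (min_width=7, slack=3)
Line 2: ['tomato'] (min_width=6, slack=4)
Line 3: ['content'] (min_width=7, slack=3)
Line 4: ['music'] (min_width=5, slack=5)
Line 5: ['angry', 'tree'] (min_width=10, slack=0)
Line 6: ['top'] (min_width=3, slack=7)
Line 7: ['address'] (min_width=7, slack=3)
Line 8: ['why', 'you'] (min_width=7, slack=3)
Line 9: ['who', 'bee'] (min_width=7, slack=3)
Line 10: ['old', 'water'] (min_width=9, slack=1)
Line 11: ['time', 'old'] (min_width=8, slack=2)
Line 12: ['warm'] (min_width=4, slack=6)
Line 13: ['standard'] (min_width=8, slack=2)
Line 14: ['grass', 'run'] (min_width=9, slack=1)
Line 15: ['fish', 'are'] (min_width=8, slack=2)
Line 16: ['tomato'] (min_width=6, slack=4)
Line 17: ['memory'] (min_width=6, slack=4)
Total lines: 17

Answer: 17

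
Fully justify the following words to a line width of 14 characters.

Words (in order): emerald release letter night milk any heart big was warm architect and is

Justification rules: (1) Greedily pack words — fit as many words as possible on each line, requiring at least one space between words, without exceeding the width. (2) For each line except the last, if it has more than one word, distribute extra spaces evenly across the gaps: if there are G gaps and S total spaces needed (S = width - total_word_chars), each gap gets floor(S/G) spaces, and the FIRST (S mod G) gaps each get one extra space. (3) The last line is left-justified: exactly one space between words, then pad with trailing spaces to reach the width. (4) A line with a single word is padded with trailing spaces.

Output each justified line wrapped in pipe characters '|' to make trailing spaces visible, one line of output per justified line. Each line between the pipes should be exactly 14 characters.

Answer: |emerald       |
|release letter|
|night milk any|
|heart  big was|
|warm architect|
|and is        |

Derivation:
Line 1: ['emerald'] (min_width=7, slack=7)
Line 2: ['release', 'letter'] (min_width=14, slack=0)
Line 3: ['night', 'milk', 'any'] (min_width=14, slack=0)
Line 4: ['heart', 'big', 'was'] (min_width=13, slack=1)
Line 5: ['warm', 'architect'] (min_width=14, slack=0)
Line 6: ['and', 'is'] (min_width=6, slack=8)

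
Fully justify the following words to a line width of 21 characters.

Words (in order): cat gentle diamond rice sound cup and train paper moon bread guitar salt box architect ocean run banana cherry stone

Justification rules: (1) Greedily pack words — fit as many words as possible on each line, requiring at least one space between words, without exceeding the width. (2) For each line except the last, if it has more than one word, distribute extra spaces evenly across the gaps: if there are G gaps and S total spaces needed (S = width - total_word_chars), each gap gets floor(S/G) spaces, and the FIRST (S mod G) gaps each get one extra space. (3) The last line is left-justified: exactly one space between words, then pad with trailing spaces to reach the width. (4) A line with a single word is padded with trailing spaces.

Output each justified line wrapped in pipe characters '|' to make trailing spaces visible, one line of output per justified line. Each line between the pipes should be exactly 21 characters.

Line 1: ['cat', 'gentle', 'diamond'] (min_width=18, slack=3)
Line 2: ['rice', 'sound', 'cup', 'and'] (min_width=18, slack=3)
Line 3: ['train', 'paper', 'moon'] (min_width=16, slack=5)
Line 4: ['bread', 'guitar', 'salt', 'box'] (min_width=21, slack=0)
Line 5: ['architect', 'ocean', 'run'] (min_width=19, slack=2)
Line 6: ['banana', 'cherry', 'stone'] (min_width=19, slack=2)

Answer: |cat   gentle  diamond|
|rice  sound  cup  and|
|train    paper   moon|
|bread guitar salt box|
|architect  ocean  run|
|banana cherry stone  |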